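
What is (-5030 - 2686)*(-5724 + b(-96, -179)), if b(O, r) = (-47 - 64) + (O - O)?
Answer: 45022860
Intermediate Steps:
b(O, r) = -111 (b(O, r) = -111 + 0 = -111)
(-5030 - 2686)*(-5724 + b(-96, -179)) = (-5030 - 2686)*(-5724 - 111) = -7716*(-5835) = 45022860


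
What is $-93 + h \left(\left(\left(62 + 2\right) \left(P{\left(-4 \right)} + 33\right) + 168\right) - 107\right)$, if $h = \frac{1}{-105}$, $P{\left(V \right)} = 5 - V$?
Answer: $- \frac{12514}{105} \approx -119.18$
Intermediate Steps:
$h = - \frac{1}{105} \approx -0.0095238$
$-93 + h \left(\left(\left(62 + 2\right) \left(P{\left(-4 \right)} + 33\right) + 168\right) - 107\right) = -93 - \frac{\left(\left(62 + 2\right) \left(\left(5 - -4\right) + 33\right) + 168\right) - 107}{105} = -93 - \frac{\left(64 \left(\left(5 + 4\right) + 33\right) + 168\right) - 107}{105} = -93 - \frac{\left(64 \left(9 + 33\right) + 168\right) - 107}{105} = -93 - \frac{\left(64 \cdot 42 + 168\right) - 107}{105} = -93 - \frac{\left(2688 + 168\right) - 107}{105} = -93 - \frac{2856 - 107}{105} = -93 - \frac{2749}{105} = - \frac{12514}{105}$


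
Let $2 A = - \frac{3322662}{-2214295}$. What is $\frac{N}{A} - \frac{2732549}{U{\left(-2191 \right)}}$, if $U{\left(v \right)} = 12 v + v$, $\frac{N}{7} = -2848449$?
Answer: $- \frac{59883453017827316}{2253318613} \approx -2.6576 \cdot 10^{7}$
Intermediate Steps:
$N = -19939143$ ($N = 7 \left(-2848449\right) = -19939143$)
$U{\left(v \right)} = 13 v$
$A = \frac{1661331}{2214295}$ ($A = \frac{\left(-3322662\right) \frac{1}{-2214295}}{2} = \frac{\left(-3322662\right) \left(- \frac{1}{2214295}\right)}{2} = \frac{1}{2} \cdot \frac{3322662}{2214295} = \frac{1661331}{2214295} \approx 0.75028$)
$\frac{N}{A} - \frac{2732549}{U{\left(-2191 \right)}} = - \frac{19939143}{\frac{1661331}{2214295}} - \frac{2732549}{13 \left(-2191\right)} = \left(-19939143\right) \frac{2214295}{1661331} - \frac{2732549}{-28483} = - \frac{2102435459485}{79111} - - \frac{2732549}{28483} = - \frac{2102435459485}{79111} + \frac{2732549}{28483} = - \frac{59883453017827316}{2253318613}$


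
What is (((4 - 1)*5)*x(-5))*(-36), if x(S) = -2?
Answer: 1080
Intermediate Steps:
(((4 - 1)*5)*x(-5))*(-36) = (((4 - 1)*5)*(-2))*(-36) = ((3*5)*(-2))*(-36) = (15*(-2))*(-36) = -30*(-36) = 1080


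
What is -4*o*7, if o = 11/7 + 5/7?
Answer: -64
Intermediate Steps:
o = 16/7 (o = 11*(1/7) + 5*(1/7) = 11/7 + 5/7 = 16/7 ≈ 2.2857)
-4*o*7 = -4*16/7*7 = -64/7*7 = -64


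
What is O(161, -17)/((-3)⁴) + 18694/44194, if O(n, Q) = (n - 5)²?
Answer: 59834411/198873 ≈ 300.87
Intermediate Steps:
O(n, Q) = (-5 + n)²
O(161, -17)/((-3)⁴) + 18694/44194 = (-5 + 161)²/((-3)⁴) + 18694/44194 = 156²/81 + 18694*(1/44194) = 24336*(1/81) + 9347/22097 = 2704/9 + 9347/22097 = 59834411/198873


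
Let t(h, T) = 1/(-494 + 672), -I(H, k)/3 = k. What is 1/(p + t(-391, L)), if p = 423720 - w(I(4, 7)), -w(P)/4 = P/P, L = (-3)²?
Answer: 178/75422873 ≈ 2.3600e-6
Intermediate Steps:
L = 9
I(H, k) = -3*k
w(P) = -4 (w(P) = -4*P/P = -4*1 = -4)
t(h, T) = 1/178
p = 423724 (p = 423720 - 1*(-4) = 423720 + 4 = 423724)
1/(p + t(-391, L)) = 1/(423724 + 1/178) = 1/(75422873/178) = 178/75422873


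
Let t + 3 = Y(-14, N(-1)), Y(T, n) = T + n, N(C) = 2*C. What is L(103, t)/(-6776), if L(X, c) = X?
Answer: -103/6776 ≈ -0.015201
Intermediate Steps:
t = -19 (t = -3 + (-14 + 2*(-1)) = -3 + (-14 - 2) = -3 - 16 = -19)
L(103, t)/(-6776) = 103/(-6776) = 103*(-1/6776) = -103/6776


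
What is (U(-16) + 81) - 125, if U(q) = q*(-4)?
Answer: 20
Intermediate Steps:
U(q) = -4*q
(U(-16) + 81) - 125 = (-4*(-16) + 81) - 125 = (64 + 81) - 125 = 145 - 125 = 20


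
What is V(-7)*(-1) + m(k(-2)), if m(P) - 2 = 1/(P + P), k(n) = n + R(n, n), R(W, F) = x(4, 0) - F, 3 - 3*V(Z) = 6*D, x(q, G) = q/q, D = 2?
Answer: 11/2 ≈ 5.5000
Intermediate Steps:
x(q, G) = 1
V(Z) = -3 (V(Z) = 1 - 2*2 = 1 - ⅓*12 = 1 - 4 = -3)
R(W, F) = 1 - F
k(n) = 1 (k(n) = n + (1 - n) = 1)
m(P) = 2 + 1/(2*P) (m(P) = 2 + 1/(P + P) = 2 + 1/(2*P))
V(-7)*(-1) + m(k(-2)) = -3*(-1) + (2 + (½)/1) = 3 + (2 + (½)*1) = 3 + (2 + ½) = 3 + 5/2 = 11/2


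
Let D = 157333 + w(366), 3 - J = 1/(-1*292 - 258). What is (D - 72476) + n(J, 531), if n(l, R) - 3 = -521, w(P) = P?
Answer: 84705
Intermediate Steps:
J = 1651/550 (J = 3 - 1/(-1*292 - 258) = 3 - 1/(-292 - 258) = 3 - 1/(-550) = 3 - 1*(-1/550) = 3 + 1/550 = 1651/550 ≈ 3.0018)
n(l, R) = -518 (n(l, R) = 3 - 521 = -518)
D = 157699 (D = 157333 + 366 = 157699)
(D - 72476) + n(J, 531) = (157699 - 72476) - 518 = 85223 - 518 = 84705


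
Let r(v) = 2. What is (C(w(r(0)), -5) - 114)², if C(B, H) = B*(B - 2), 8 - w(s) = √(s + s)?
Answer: 8100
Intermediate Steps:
w(s) = 8 - √2*√s (w(s) = 8 - √(s + s) = 8 - √(2*s) = 8 - √2*√s)
C(B, H) = B*(-2 + B)
(C(w(r(0)), -5) - 114)² = ((8 - √2*√2)*(-2 + (8 - √2*√2)) - 114)² = ((8 - 2)*(-2 + (8 - 2)) - 114)² = (6*(-2 + 6) - 114)² = (6*4 - 114)² = (24 - 114)² = (-90)² = 8100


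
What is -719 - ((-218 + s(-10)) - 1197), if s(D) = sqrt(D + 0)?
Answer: 696 - I*sqrt(10) ≈ 696.0 - 3.1623*I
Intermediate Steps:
s(D) = sqrt(D)
-719 - ((-218 + s(-10)) - 1197) = -719 - ((-218 + sqrt(-10)) - 1197) = -719 - ((-218 + I*sqrt(10)) - 1197) = -719 - (-1415 + I*sqrt(10)) = -719 + (1415 - I*sqrt(10)) = 696 - I*sqrt(10)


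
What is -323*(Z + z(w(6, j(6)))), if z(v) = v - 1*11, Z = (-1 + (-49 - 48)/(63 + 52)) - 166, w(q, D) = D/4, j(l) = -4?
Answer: 6680286/115 ≈ 58089.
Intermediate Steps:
w(q, D) = D/4 (w(q, D) = D*(1/4) = D/4)
Z = -19302/115 (Z = (-1 - 97/115) - 166 = -212/115 - 166 = -19302/115 ≈ -167.84)
z(v) = -11 + v (z(v) = v - 11 = -11 + v)
-323*(Z + z(w(6, j(6)))) = -323*(-19302/115 + (-11 + (1/4)*(-4))) = -323*(-19302/115 + (-11 - 1)) = -323*(-19302/115 - 12) = -323*(-20682/115) = 6680286/115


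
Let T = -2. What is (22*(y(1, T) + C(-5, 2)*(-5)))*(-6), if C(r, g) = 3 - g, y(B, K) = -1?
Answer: 792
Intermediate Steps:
(22*(y(1, T) + C(-5, 2)*(-5)))*(-6) = (22*(-1 + (3 - 1*2)*(-5)))*(-6) = (22*(-1 + (3 - 2)*(-5)))*(-6) = (22*(-1 + 1*(-5)))*(-6) = (22*(-1 - 5))*(-6) = (22*(-6))*(-6) = -132*(-6) = 792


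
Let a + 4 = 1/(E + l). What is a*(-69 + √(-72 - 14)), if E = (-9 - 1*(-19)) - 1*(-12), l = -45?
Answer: 279 - 93*I*√86/23 ≈ 279.0 - 37.498*I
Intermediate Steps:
E = 22 (E = (-9 + 19) + 12 = 10 + 12 = 22)
a = -93/23 (a = -4 + 1/(22 - 45) = -4 + 1/(-23) = -4 - 1/23 = -93/23 ≈ -4.0435)
a*(-69 + √(-72 - 14)) = -93*(-69 + √(-72 - 14))/23 = -93*(-69 + √(-86))/23 = -93*(-69 + I*√86)/23 = 279 - 93*I*√86/23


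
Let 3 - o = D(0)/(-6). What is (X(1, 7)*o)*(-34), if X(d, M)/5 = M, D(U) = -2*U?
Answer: -3570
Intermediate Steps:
X(d, M) = 5*M
o = 3 (o = 3 - (-2*0)/(-6) = 3 - 0*(-1)/6 = 3 - 1*0 = 3 + 0 = 3)
(X(1, 7)*o)*(-34) = ((5*7)*3)*(-34) = (35*3)*(-34) = 105*(-34) = -3570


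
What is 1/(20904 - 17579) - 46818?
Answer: -155669849/3325 ≈ -46818.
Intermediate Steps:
1/(20904 - 17579) - 46818 = 1/3325 - 46818 = -155669849/3325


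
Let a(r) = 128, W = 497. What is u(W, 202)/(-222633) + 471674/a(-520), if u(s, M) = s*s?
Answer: 52489290245/14248512 ≈ 3683.8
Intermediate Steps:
u(s, M) = s²
u(W, 202)/(-222633) + 471674/a(-520) = 497²/(-222633) + 471674/128 = 247009*(-1/222633) + 471674*(1/128) = -247009/222633 + 235837/64 = 52489290245/14248512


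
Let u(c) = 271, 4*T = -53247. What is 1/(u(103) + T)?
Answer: -4/52163 ≈ -7.6683e-5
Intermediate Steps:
T = -53247/4 (T = (¼)*(-53247) = -53247/4 ≈ -13312.)
1/(u(103) + T) = 1/(271 - 53247/4) = 1/(-52163/4) = -4/52163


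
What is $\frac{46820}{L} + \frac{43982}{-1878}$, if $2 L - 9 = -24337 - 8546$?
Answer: $- \frac{45047783}{1714927} \approx -26.268$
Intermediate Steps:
$L = -16437$ ($L = \frac{9}{2} + \frac{-24337 - 8546}{2} = \frac{9}{2} + \frac{1}{2} \left(-32883\right) = \frac{9}{2} - \frac{32883}{2} = -16437$)
$\frac{46820}{L} + \frac{43982}{-1878} = \frac{46820}{-16437} + \frac{43982}{-1878} = 46820 \left(- \frac{1}{16437}\right) + 43982 \left(- \frac{1}{1878}\right) = - \frac{46820}{16437} - \frac{21991}{939} = - \frac{45047783}{1714927}$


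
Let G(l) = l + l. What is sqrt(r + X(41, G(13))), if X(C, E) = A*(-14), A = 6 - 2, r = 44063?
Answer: sqrt(44007) ≈ 209.78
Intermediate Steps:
G(l) = 2*l
A = 4
X(C, E) = -56 (X(C, E) = 4*(-14) = -56)
sqrt(r + X(41, G(13))) = sqrt(44063 - 56) = sqrt(44007)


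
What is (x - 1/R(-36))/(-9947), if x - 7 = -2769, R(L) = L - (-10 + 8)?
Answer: 93907/338198 ≈ 0.27767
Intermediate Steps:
R(L) = 2 + L (R(L) = L - 1*(-2) = L + 2 = 2 + L)
x = -2762 (x = 7 - 2769 = -2762)
(x - 1/R(-36))/(-9947) = (-2762 - 1/(2 - 36))/(-9947) = (-2762 - 1/(-34))*(-1/9947) = (-2762 - 1*(-1/34))*(-1/9947) = (-2762 + 1/34)*(-1/9947) = -93907/34*(-1/9947) = 93907/338198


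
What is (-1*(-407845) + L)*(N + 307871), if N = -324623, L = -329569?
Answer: -1311279552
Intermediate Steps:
(-1*(-407845) + L)*(N + 307871) = (-1*(-407845) - 329569)*(-324623 + 307871) = (407845 - 329569)*(-16752) = 78276*(-16752) = -1311279552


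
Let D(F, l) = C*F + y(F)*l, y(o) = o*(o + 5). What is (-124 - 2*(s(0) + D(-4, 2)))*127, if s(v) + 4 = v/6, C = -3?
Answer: -15748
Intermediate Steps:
y(o) = o*(5 + o)
D(F, l) = -3*F + F*l*(5 + F) (D(F, l) = -3*F + (F*(5 + F))*l = -3*F + F*l*(5 + F))
s(v) = -4 + v/6
(-124 - 2*(s(0) + D(-4, 2)))*127 = (-124 - 2*((-4 + (⅙)*0) - 4*(-3 + 2*(5 - 4))))*127 = (-124 - 2*((-4 + 0) - 4*(-3 + 2*1)))*127 = (-124 - 2*(-4 - 4*(-3 + 2)))*127 = (-124 - 2*(-4 - 4*(-1)))*127 = (-124 - 2*(-4 + 4))*127 = (-124 - 2*0)*127 = (-124 + 0)*127 = -124*127 = -15748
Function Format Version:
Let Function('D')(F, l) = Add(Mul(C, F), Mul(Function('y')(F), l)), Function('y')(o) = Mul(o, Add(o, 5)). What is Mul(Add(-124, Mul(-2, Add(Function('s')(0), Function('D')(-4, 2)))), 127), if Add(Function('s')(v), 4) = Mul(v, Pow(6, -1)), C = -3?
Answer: -15748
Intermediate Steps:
Function('y')(o) = Mul(o, Add(5, o))
Function('D')(F, l) = Add(Mul(-3, F), Mul(F, l, Add(5, F))) (Function('D')(F, l) = Add(Mul(-3, F), Mul(Mul(F, Add(5, F)), l)) = Add(Mul(-3, F), Mul(F, l, Add(5, F))))
Function('s')(v) = Add(-4, Mul(Rational(1, 6), v)) (Function('s')(v) = Add(-4, Mul(v, Pow(6, -1))) = Add(-4, Mul(v, Rational(1, 6))) = Add(-4, Mul(Rational(1, 6), v)))
Mul(Add(-124, Mul(-2, Add(Function('s')(0), Function('D')(-4, 2)))), 127) = Mul(Add(-124, Mul(-2, Add(Add(-4, Mul(Rational(1, 6), 0)), Mul(-4, Add(-3, Mul(2, Add(5, -4))))))), 127) = Mul(Add(-124, Mul(-2, Add(Add(-4, 0), Mul(-4, Add(-3, Mul(2, 1)))))), 127) = Mul(Add(-124, Mul(-2, Add(-4, Mul(-4, Add(-3, 2))))), 127) = Mul(Add(-124, Mul(-2, Add(-4, Mul(-4, -1)))), 127) = Mul(Add(-124, Mul(-2, Add(-4, 4))), 127) = Mul(Add(-124, Mul(-2, 0)), 127) = Mul(Add(-124, 0), 127) = Mul(-124, 127) = -15748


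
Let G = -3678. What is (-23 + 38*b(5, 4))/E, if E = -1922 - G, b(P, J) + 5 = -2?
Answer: -289/1756 ≈ -0.16458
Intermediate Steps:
b(P, J) = -7 (b(P, J) = -5 - 2 = -7)
E = 1756 (E = -1922 - 1*(-3678) = -1922 + 3678 = 1756)
(-23 + 38*b(5, 4))/E = (-23 + 38*(-7))/1756 = (-23 - 266)*(1/1756) = -289*1/1756 = -289/1756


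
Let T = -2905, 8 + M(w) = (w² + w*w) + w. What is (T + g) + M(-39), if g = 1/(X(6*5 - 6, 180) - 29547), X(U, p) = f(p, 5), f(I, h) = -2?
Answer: 2659409/29549 ≈ 90.000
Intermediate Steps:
X(U, p) = -2
M(w) = -8 + w + 2*w² (M(w) = -8 + ((w² + w*w) + w) = -8 + ((w² + w²) + w) = -8 + (2*w² + w) = -8 + (w + 2*w²) = -8 + w + 2*w²)
g = -1/29549 (g = 1/(-2 - 29547) = 1/(-29549) = -1/29549 ≈ -3.3842e-5)
(T + g) + M(-39) = (-2905 - 1/29549) + (-8 - 39 + 2*(-39)²) = -85839846/29549 + (-8 - 39 + 2*1521) = -85839846/29549 + (-8 - 39 + 3042) = -85839846/29549 + 2995 = 2659409/29549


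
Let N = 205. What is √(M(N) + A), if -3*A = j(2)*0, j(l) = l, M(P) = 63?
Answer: 3*√7 ≈ 7.9373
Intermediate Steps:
A = 0 (A = -2*0/3 = -⅓*0 = 0)
√(M(N) + A) = √(63 + 0) = √63 = 3*√7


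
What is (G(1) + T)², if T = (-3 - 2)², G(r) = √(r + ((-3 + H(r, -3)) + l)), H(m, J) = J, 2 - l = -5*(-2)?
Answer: (25 + I*√13)² ≈ 612.0 + 180.28*I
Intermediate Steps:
l = -8 (l = 2 - (-5)*(-2) = 2 - 1*10 = 2 - 10 = -8)
G(r) = √(-14 + r) (G(r) = √(r + ((-3 - 3) - 8)) = √(r + (-6 - 8)) = √(r - 14) = √(-14 + r))
T = 25 (T = (-5)² = 25)
(G(1) + T)² = (√(-14 + 1) + 25)² = (√(-13) + 25)² = (I*√13 + 25)² = (25 + I*√13)²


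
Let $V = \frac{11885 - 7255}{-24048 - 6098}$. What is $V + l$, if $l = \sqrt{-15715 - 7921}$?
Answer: $- \frac{2315}{15073} + 2 i \sqrt{5909} \approx -0.15359 + 153.74 i$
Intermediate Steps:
$V = - \frac{2315}{15073}$ ($V = \frac{4630}{-30146} = 4630 \left(- \frac{1}{30146}\right) = - \frac{2315}{15073} \approx -0.15359$)
$l = 2 i \sqrt{5909}$ ($l = \sqrt{-23636} = 2 i \sqrt{5909} \approx 153.74 i$)
$V + l = - \frac{2315}{15073} + 2 i \sqrt{5909}$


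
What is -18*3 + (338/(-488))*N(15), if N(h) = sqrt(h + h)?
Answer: -54 - 169*sqrt(30)/244 ≈ -57.794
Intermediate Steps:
N(h) = sqrt(2)*sqrt(h) (N(h) = sqrt(2*h) = sqrt(2)*sqrt(h))
-18*3 + (338/(-488))*N(15) = -18*3 + (338/(-488))*(sqrt(2)*sqrt(15)) = -54 + (338*(-1/488))*sqrt(30) = -54 - 169*sqrt(30)/244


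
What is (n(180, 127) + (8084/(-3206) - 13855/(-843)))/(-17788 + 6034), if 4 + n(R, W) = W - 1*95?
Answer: -56639371/15883521066 ≈ -0.0035659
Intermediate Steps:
n(R, W) = -99 + W (n(R, W) = -4 + (W - 1*95) = -4 + (W - 95) = -4 + (-95 + W) = -99 + W)
(n(180, 127) + (8084/(-3206) - 13855/(-843)))/(-17788 + 6034) = ((-99 + 127) + (8084/(-3206) - 13855/(-843)))/(-17788 + 6034) = (28 + (8084*(-1/3206) - 13855*(-1/843)))/(-11754) = (28 + (-4042/1603 + 13855/843))*(-1/11754) = (28 + 18802159/1351329)*(-1/11754) = (56639371/1351329)*(-1/11754) = -56639371/15883521066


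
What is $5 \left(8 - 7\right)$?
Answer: $5$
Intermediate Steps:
$5 \left(8 - 7\right) = 5 \cdot 1 = 5$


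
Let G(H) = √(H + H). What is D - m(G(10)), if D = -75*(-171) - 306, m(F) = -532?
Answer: 13051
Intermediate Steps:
G(H) = √2*√H (G(H) = √(2*H) = √2*√H)
D = 12519 (D = 12825 - 306 = 12519)
D - m(G(10)) = 12519 - 1*(-532) = 12519 + 532 = 13051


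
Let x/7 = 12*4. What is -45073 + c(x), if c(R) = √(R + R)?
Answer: -45073 + 4*√42 ≈ -45047.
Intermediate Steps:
x = 336 (x = 7*(12*4) = 7*48 = 336)
c(R) = √2*√R (c(R) = √(2*R) = √2*√R)
-45073 + c(x) = -45073 + √2*√336 = -45073 + √2*(4*√21) = -45073 + 4*√42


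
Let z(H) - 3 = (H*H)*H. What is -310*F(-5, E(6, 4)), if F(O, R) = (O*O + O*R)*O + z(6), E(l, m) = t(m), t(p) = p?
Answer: -60140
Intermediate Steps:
E(l, m) = m
z(H) = 3 + H³ (z(H) = 3 + (H*H)*H = 3 + H²*H = 3 + H³)
F(O, R) = 219 + O*(O² + O*R) (F(O, R) = (O*O + O*R)*O + (3 + 6³) = (O² + O*R)*O + (3 + 216) = O*(O² + O*R) + 219 = 219 + O*(O² + O*R))
-310*F(-5, E(6, 4)) = -310*(219 + (-5)³ + 4*(-5)²) = -310*(219 - 125 + 4*25) = -310*(219 - 125 + 100) = -310*194 = -60140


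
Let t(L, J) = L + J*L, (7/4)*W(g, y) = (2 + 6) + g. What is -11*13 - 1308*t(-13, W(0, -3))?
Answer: 662155/7 ≈ 94594.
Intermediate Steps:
W(g, y) = 32/7 + 4*g/7 (W(g, y) = 4*((2 + 6) + g)/7 = 4*(8 + g)/7 = 32/7 + 4*g/7)
-11*13 - 1308*t(-13, W(0, -3)) = -11*13 - (-17004)*(1 + (32/7 + (4/7)*0)) = -143 - (-17004)*(1 + (32/7 + 0)) = -143 - (-17004)*(1 + 32/7) = -143 - (-17004)*39/7 = -143 - 1308*(-507/7) = -143 + 663156/7 = 662155/7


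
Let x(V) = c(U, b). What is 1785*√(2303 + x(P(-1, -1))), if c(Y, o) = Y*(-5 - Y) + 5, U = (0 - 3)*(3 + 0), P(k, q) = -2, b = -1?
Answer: 7140*√142 ≈ 85083.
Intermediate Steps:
U = -9 (U = -3*3 = -9)
c(Y, o) = 5 + Y*(-5 - Y)
x(V) = -31 (x(V) = 5 - 1*(-9)² - 5*(-9) = 5 - 1*81 + 45 = 5 - 81 + 45 = -31)
1785*√(2303 + x(P(-1, -1))) = 1785*√(2303 - 31) = 1785*√2272 = 1785*(4*√142) = 7140*√142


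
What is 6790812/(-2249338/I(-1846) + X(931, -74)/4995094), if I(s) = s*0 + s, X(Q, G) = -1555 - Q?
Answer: 602093210904822/108035097679 ≈ 5573.1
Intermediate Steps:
I(s) = s (I(s) = 0 + s = s)
6790812/(-2249338/I(-1846) + X(931, -74)/4995094) = 6790812/(-2249338/(-1846) + (-1555 - 1*931)/4995094) = 6790812/(-2249338*(-1/1846) + (-1555 - 931)*(1/4995094)) = 6790812/(86513/71 - 2486*1/4995094) = 6790812/(86513/71 - 1243/2497547) = 6790812/(216070195358/177325837) = 6790812*(177325837/216070195358) = 602093210904822/108035097679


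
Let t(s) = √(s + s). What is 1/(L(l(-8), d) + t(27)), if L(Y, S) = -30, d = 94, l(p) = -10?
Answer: -5/141 - √6/282 ≈ -0.044147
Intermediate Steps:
t(s) = √2*√s (t(s) = √(2*s) = √2*√s)
1/(L(l(-8), d) + t(27)) = 1/(-30 + √2*√27) = 1/(-30 + √2*(3*√3)) = 1/(-30 + 3*√6)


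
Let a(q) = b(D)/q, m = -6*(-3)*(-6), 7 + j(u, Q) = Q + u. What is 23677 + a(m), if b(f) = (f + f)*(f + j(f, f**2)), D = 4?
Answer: 639245/27 ≈ 23676.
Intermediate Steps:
j(u, Q) = -7 + Q + u (j(u, Q) = -7 + (Q + u) = -7 + Q + u)
b(f) = 2*f*(-7 + f**2 + 2*f) (b(f) = (f + f)*(f + (-7 + f**2 + f)) = (2*f)*(f + (-7 + f + f**2)) = (2*f)*(-7 + f**2 + 2*f) = 2*f*(-7 + f**2 + 2*f))
m = -108 (m = 18*(-6) = -108)
a(q) = 136/q (a(q) = (2*4*(-7 + 4**2 + 2*4))/q = (2*4*(-7 + 16 + 8))/q = (2*4*17)/q = 136/q)
23677 + a(m) = 23677 + 136/(-108) = 23677 + 136*(-1/108) = 23677 - 34/27 = 639245/27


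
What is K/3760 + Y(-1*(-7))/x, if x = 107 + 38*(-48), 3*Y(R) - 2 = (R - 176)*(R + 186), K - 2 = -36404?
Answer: -32437151/9683880 ≈ -3.3496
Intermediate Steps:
K = -36402 (K = 2 - 36404 = -36402)
Y(R) = ⅔ + (-176 + R)*(186 + R)/3 (Y(R) = ⅔ + ((R - 176)*(R + 186))/3 = ⅔ + ((-176 + R)*(186 + R))/3 = ⅔ + (-176 + R)*(186 + R)/3)
x = -1717 (x = 107 - 1824 = -1717)
K/3760 + Y(-1*(-7))/x = -36402/3760 + (-32734/3 + (-1*(-7))²/3 + 10*(-1*(-7))/3)/(-1717) = -36402*1/3760 + (-32734/3 + (⅓)*7² + (10/3)*7)*(-1/1717) = -18201/1880 + (-32734/3 + (⅓)*49 + 70/3)*(-1/1717) = -18201/1880 + (-32734/3 + 49/3 + 70/3)*(-1/1717) = -18201/1880 - 32615/3*(-1/1717) = -18201/1880 + 32615/5151 = -32437151/9683880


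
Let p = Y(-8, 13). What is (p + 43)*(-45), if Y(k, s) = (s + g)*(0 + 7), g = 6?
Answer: -7920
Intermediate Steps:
Y(k, s) = 42 + 7*s (Y(k, s) = (s + 6)*(0 + 7) = (6 + s)*7 = 42 + 7*s)
p = 133 (p = 42 + 7*13 = 42 + 91 = 133)
(p + 43)*(-45) = (133 + 43)*(-45) = 176*(-45) = -7920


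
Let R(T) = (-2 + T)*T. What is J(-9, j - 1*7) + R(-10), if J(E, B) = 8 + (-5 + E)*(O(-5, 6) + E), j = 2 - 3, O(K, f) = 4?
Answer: 198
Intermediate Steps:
R(T) = T*(-2 + T)
j = -1
J(E, B) = 8 + (-5 + E)*(4 + E)
J(-9, j - 1*7) + R(-10) = (-12 + (-9)**2 - 1*(-9)) - 10*(-2 - 10) = (-12 + 81 + 9) - 10*(-12) = 78 + 120 = 198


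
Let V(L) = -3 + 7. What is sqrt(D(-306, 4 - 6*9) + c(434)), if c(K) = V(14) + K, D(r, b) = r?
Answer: 2*sqrt(33) ≈ 11.489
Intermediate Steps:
V(L) = 4
c(K) = 4 + K
sqrt(D(-306, 4 - 6*9) + c(434)) = sqrt(-306 + (4 + 434)) = sqrt(-306 + 438) = sqrt(132) = 2*sqrt(33)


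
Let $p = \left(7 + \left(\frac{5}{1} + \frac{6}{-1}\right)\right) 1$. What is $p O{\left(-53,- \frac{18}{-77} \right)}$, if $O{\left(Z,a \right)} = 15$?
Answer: $90$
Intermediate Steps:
$p = 6$ ($p = \left(7 + \left(5 \cdot 1 + 6 \left(-1\right)\right)\right) 1 = \left(7 + \left(5 - 6\right)\right) 1 = \left(7 - 1\right) 1 = 6 \cdot 1 = 6$)
$p O{\left(-53,- \frac{18}{-77} \right)} = 6 \cdot 15 = 90$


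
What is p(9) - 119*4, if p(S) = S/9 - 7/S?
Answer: -4282/9 ≈ -475.78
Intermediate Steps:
p(S) = -7/S + S/9 (p(S) = S*(1/9) - 7/S = S/9 - 7/S = -7/S + S/9)
p(9) - 119*4 = (-7/9 + (1/9)*9) - 119*4 = (-7*1/9 + 1) - 476 = (-7/9 + 1) - 476 = 2/9 - 476 = -4282/9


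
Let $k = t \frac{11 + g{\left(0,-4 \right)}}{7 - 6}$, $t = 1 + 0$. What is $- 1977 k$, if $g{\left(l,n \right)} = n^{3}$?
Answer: $104781$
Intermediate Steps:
$t = 1$
$k = -53$ ($k = 1 \frac{11 + \left(-4\right)^{3}}{7 - 6} = 1 \frac{11 - 64}{1} = 1 \left(\left(-53\right) 1\right) = 1 \left(-53\right) = -53$)
$- 1977 k = \left(-1977\right) \left(-53\right) = 104781$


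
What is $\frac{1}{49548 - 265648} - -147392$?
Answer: $\frac{31851411199}{216100} \approx 1.4739 \cdot 10^{5}$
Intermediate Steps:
$\frac{1}{49548 - 265648} - -147392 = \frac{1}{-216100} + 147392 = - \frac{1}{216100} + 147392 = \frac{31851411199}{216100}$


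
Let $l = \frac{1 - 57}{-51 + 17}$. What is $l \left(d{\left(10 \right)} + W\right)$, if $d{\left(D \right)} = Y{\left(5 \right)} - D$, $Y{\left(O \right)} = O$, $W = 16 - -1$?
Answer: $\frac{336}{17} \approx 19.765$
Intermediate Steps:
$W = 17$ ($W = 16 + 1 = 17$)
$d{\left(D \right)} = 5 - D$
$l = \frac{28}{17}$ ($l = - \frac{56}{-34} = \left(-56\right) \left(- \frac{1}{34}\right) = \frac{28}{17} \approx 1.6471$)
$l \left(d{\left(10 \right)} + W\right) = \frac{28 \left(\left(5 - 10\right) + 17\right)}{17} = \frac{28 \left(-5 + 17\right)}{17} = \frac{28}{17} \cdot 12 = \frac{336}{17}$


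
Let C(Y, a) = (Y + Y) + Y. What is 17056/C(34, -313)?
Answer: 8528/51 ≈ 167.22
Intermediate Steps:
C(Y, a) = 3*Y (C(Y, a) = 2*Y + Y = 3*Y)
17056/C(34, -313) = 17056/((3*34)) = 17056/102 = 17056*(1/102) = 8528/51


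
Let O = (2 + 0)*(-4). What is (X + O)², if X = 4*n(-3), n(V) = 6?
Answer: 256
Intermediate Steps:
O = -8 (O = 2*(-4) = -8)
X = 24 (X = 4*6 = 24)
(X + O)² = (24 - 8)² = 16² = 256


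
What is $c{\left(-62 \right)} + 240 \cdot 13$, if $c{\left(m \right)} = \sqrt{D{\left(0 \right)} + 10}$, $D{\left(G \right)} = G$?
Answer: $3120 + \sqrt{10} \approx 3123.2$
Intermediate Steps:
$c{\left(m \right)} = \sqrt{10}$ ($c{\left(m \right)} = \sqrt{0 + 10} = \sqrt{10}$)
$c{\left(-62 \right)} + 240 \cdot 13 = \sqrt{10} + 240 \cdot 13 = \sqrt{10} + 3120 = 3120 + \sqrt{10}$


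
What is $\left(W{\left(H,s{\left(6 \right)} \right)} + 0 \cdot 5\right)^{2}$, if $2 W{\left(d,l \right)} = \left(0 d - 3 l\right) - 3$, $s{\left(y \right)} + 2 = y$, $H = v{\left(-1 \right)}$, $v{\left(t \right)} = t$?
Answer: $\frac{225}{4} \approx 56.25$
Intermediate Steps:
$H = -1$
$s{\left(y \right)} = -2 + y$
$W{\left(d,l \right)} = - \frac{3}{2} - \frac{3 l}{2}$ ($W{\left(d,l \right)} = \frac{\left(0 d - 3 l\right) - 3}{2} = \frac{\left(0 - 3 l\right) - 3}{2} = \frac{- 3 l - 3}{2} = \frac{-3 - 3 l}{2} = - \frac{3}{2} - \frac{3 l}{2}$)
$\left(W{\left(H,s{\left(6 \right)} \right)} + 0 \cdot 5\right)^{2} = \left(\left(- \frac{3}{2} - \frac{3 \left(-2 + 6\right)}{2}\right) + 0 \cdot 5\right)^{2} = \left(\left(- \frac{3}{2} - 6\right) + 0\right)^{2} = \left(- \frac{15}{2} + 0\right)^{2} = \left(- \frac{15}{2}\right)^{2} = \frac{225}{4}$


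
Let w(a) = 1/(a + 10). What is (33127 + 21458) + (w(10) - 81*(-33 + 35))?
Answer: 1088461/20 ≈ 54423.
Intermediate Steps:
w(a) = 1/(10 + a)
(33127 + 21458) + (w(10) - 81*(-33 + 35)) = (33127 + 21458) + (1/(10 + 10) - 81*(-33 + 35)) = 54585 + (1/20 - 81*2) = 54585 + (1/20 - 162) = 54585 - 3239/20 = 1088461/20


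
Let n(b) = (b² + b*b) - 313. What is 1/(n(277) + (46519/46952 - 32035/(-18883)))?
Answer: 886594616/135779914992917 ≈ 6.5296e-6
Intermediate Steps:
n(b) = -313 + 2*b² (n(b) = (b² + b²) - 313 = 2*b² - 313 = -313 + 2*b²)
1/(n(277) + (46519/46952 - 32035/(-18883))) = 1/((-313 + 2*277²) + (46519/46952 - 32035/(-18883))) = 1/((-313 + 2*76729) + (46519*(1/46952) - 32035*(-1/18883))) = 1/((-313 + 153458) + (46519/46952 + 32035/18883)) = 1/(153145 + 2382525597/886594616) = 1/(135779914992917/886594616) = 886594616/135779914992917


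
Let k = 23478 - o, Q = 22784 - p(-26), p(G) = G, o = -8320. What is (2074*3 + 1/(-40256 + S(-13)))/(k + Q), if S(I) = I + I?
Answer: 250634603/2199719456 ≈ 0.11394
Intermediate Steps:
S(I) = 2*I
Q = 22810 (Q = 22784 - 1*(-26) = 22784 + 26 = 22810)
k = 31798 (k = 23478 - 1*(-8320) = 23478 + 8320 = 31798)
(2074*3 + 1/(-40256 + S(-13)))/(k + Q) = (2074*3 + 1/(-40256 + 2*(-13)))/(31798 + 22810) = (6222 + 1/(-40256 - 26))/54608 = (6222 + 1/(-40282))*(1/54608) = (6222 - 1/40282)*(1/54608) = (250634603/40282)*(1/54608) = 250634603/2199719456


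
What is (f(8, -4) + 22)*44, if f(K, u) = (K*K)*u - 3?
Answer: -10428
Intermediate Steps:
f(K, u) = -3 + u*K**2 (f(K, u) = K**2*u - 3 = u*K**2 - 3 = -3 + u*K**2)
(f(8, -4) + 22)*44 = ((-3 - 4*8**2) + 22)*44 = ((-3 - 4*64) + 22)*44 = ((-3 - 256) + 22)*44 = (-259 + 22)*44 = -237*44 = -10428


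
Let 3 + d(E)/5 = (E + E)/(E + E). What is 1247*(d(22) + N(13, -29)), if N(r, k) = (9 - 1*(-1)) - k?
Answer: 36163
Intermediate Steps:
N(r, k) = 10 - k (N(r, k) = (9 + 1) - k = 10 - k)
d(E) = -10 (d(E) = -15 + 5*((E + E)/(E + E)) = -15 + 5*((2*E)/((2*E))) = -15 + 5*((2*E)*(1/(2*E))) = -15 + 5*1 = -15 + 5 = -10)
1247*(d(22) + N(13, -29)) = 1247*(-10 + (10 - 1*(-29))) = 1247*(-10 + (10 + 29)) = 1247*(-10 + 39) = 1247*29 = 36163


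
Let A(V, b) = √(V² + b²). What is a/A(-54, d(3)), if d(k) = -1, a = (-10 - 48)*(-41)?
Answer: 2378*√2917/2917 ≈ 44.029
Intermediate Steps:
a = 2378 (a = -58*(-41) = 2378)
a/A(-54, d(3)) = 2378/(√((-54)² + (-1)²)) = 2378/(√(2916 + 1)) = 2378/(√2917) = 2378*(√2917/2917) = 2378*√2917/2917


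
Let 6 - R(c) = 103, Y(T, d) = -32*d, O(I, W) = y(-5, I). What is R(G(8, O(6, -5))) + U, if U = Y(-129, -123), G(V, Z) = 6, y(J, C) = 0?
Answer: 3839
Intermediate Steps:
O(I, W) = 0
R(c) = -97 (R(c) = 6 - 1*103 = 6 - 103 = -97)
U = 3936 (U = -32*(-123) = 3936)
R(G(8, O(6, -5))) + U = -97 + 3936 = 3839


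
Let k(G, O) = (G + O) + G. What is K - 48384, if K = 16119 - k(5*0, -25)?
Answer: -32240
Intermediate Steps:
k(G, O) = O + 2*G
K = 16144 (K = 16119 - (-25 + 2*(5*0)) = 16119 - (-25 + 2*0) = 16119 - (-25 + 0) = 16119 - 1*(-25) = 16119 + 25 = 16144)
K - 48384 = 16144 - 48384 = -32240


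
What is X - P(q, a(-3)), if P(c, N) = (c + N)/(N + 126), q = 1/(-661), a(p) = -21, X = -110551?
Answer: -7672778273/69405 ≈ -1.1055e+5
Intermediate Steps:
q = -1/661 ≈ -0.0015129
P(c, N) = (N + c)/(126 + N)
X - P(q, a(-3)) = -110551 - (-21 - 1/661)/(126 - 21) = -110551 - (-13882)/(105*661) = -110551 - 1*(-13882/69405) = -110551 + 13882/69405 = -7672778273/69405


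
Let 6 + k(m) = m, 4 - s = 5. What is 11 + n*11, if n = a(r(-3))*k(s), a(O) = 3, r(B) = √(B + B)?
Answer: -220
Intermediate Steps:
s = -1 (s = 4 - 1*5 = 4 - 5 = -1)
k(m) = -6 + m
r(B) = √2*√B (r(B) = √(2*B) = √2*√B)
n = -21 (n = 3*(-6 - 1) = 3*(-7) = -21)
11 + n*11 = 11 - 21*11 = 11 - 231 = -220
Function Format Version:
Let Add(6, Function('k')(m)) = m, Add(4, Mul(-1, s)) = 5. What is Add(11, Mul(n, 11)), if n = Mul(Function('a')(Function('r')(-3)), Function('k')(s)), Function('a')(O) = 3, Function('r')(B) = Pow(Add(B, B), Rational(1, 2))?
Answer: -220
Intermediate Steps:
s = -1 (s = Add(4, Mul(-1, 5)) = Add(4, -5) = -1)
Function('k')(m) = Add(-6, m)
Function('r')(B) = Mul(Pow(2, Rational(1, 2)), Pow(B, Rational(1, 2))) (Function('r')(B) = Pow(Mul(2, B), Rational(1, 2)) = Mul(Pow(2, Rational(1, 2)), Pow(B, Rational(1, 2))))
n = -21 (n = Mul(3, Add(-6, -1)) = Mul(3, -7) = -21)
Add(11, Mul(n, 11)) = Add(11, Mul(-21, 11)) = Add(11, -231) = -220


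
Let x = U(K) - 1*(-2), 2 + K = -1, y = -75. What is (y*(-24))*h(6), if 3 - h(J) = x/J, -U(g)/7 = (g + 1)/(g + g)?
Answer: 5500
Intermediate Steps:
K = -3 (K = -2 - 1 = -3)
U(g) = -7*(1 + g)/(2*g) (U(g) = -7*(g + 1)/(g + g) = -7*(1 + g)/(2*g))
x = -1/3 (x = (7/2)*(-1 - 1*(-3))/(-3) - 1*(-2) = (7/2)*(-1/3)*(-1 + 3) + 2 = (7/2)*(-1/3)*2 + 2 = -7/3 + 2 = -1/3 ≈ -0.33333)
h(J) = 3 + 1/(3*J) (h(J) = 3 - (-1)/(3*J) = 3 + 1/(3*J))
(y*(-24))*h(6) = (-75*(-24))*(3 + (1/3)/6) = 1800*(3 + (1/3)*(1/6)) = 1800*(3 + 1/18) = 1800*(55/18) = 5500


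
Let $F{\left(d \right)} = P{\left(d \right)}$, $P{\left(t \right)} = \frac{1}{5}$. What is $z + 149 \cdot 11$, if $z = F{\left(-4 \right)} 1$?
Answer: $\frac{8196}{5} \approx 1639.2$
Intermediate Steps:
$P{\left(t \right)} = \frac{1}{5}$
$F{\left(d \right)} = \frac{1}{5}$
$z = \frac{1}{5}$ ($z = \frac{1}{5} \cdot 1 = \frac{1}{5} \approx 0.2$)
$z + 149 \cdot 11 = \frac{1}{5} + 149 \cdot 11 = \frac{1}{5} + 1639 = \frac{8196}{5}$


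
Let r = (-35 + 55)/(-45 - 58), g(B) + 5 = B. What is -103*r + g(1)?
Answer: 16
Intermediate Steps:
g(B) = -5 + B
r = -20/103 (r = 20/(-103) = 20*(-1/103) = -20/103 ≈ -0.19417)
-103*r + g(1) = -103*(-20/103) + (-5 + 1) = 20 - 4 = 16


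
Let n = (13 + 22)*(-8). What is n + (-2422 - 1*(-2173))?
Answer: -529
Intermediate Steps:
n = -280 (n = 35*(-8) = -280)
n + (-2422 - 1*(-2173)) = -280 + (-2422 - 1*(-2173)) = -280 + (-2422 + 2173) = -280 - 249 = -529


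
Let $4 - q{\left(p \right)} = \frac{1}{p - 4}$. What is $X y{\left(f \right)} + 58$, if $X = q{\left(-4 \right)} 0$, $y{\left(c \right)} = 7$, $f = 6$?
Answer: $58$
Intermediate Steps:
$q{\left(p \right)} = 4 - \frac{1}{-4 + p}$ ($q{\left(p \right)} = 4 - \frac{1}{p - 4} = 4 - \frac{1}{-4 + p}$)
$X = 0$ ($X = \frac{-17 + 4 \left(-4\right)}{-4 - 4} \cdot 0 = \frac{-17 - 16}{-8} \cdot 0 = \left(- \frac{1}{8}\right) \left(-33\right) 0 = \frac{33}{8} \cdot 0 = 0$)
$X y{\left(f \right)} + 58 = 0 \cdot 7 + 58 = 0 + 58 = 58$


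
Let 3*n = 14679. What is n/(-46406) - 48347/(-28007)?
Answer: 2106552631/1299692842 ≈ 1.6208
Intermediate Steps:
n = 4893 (n = (1/3)*14679 = 4893)
n/(-46406) - 48347/(-28007) = 4893/(-46406) - 48347/(-28007) = 4893*(-1/46406) - 48347*(-1/28007) = -4893/46406 + 48347/28007 = 2106552631/1299692842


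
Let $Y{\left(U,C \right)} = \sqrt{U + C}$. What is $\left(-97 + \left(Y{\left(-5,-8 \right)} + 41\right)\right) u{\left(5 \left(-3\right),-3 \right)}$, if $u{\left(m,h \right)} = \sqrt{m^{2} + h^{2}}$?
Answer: $3 \sqrt{26} \left(-56 + i \sqrt{13}\right) \approx -856.64 + 55.154 i$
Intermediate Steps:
$Y{\left(U,C \right)} = \sqrt{C + U}$
$u{\left(m,h \right)} = \sqrt{h^{2} + m^{2}}$
$\left(-97 + \left(Y{\left(-5,-8 \right)} + 41\right)\right) u{\left(5 \left(-3\right),-3 \right)} = \left(-97 + \left(\sqrt{-8 - 5} + 41\right)\right) \sqrt{\left(-3\right)^{2} + \left(5 \left(-3\right)\right)^{2}} = \left(-97 + \left(\sqrt{-13} + 41\right)\right) \sqrt{9 + \left(-15\right)^{2}} = \left(-97 + \left(i \sqrt{13} + 41\right)\right) \sqrt{9 + 225} = \left(-97 + \left(41 + i \sqrt{13}\right)\right) \sqrt{234} = \left(-56 + i \sqrt{13}\right) 3 \sqrt{26} = 3 \sqrt{26} \left(-56 + i \sqrt{13}\right)$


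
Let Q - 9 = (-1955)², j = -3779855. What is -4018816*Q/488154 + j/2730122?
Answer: -20967408035441125219/666359987394 ≈ -3.1466e+7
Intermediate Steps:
Q = 3822034 (Q = 9 + (-1955)² = 9 + 3822025 = 3822034)
-4018816*Q/488154 + j/2730122 = -4018816/(488154/3822034) - 3779855/2730122 = -4018816/(488154*(1/3822034)) - 3779855*1/2730122 = -4018816/244077/1911017 - 3779855/2730122 = -4018816*1911017/244077 - 3779855/2730122 = -7680025695872/244077 - 3779855/2730122 = -20967408035441125219/666359987394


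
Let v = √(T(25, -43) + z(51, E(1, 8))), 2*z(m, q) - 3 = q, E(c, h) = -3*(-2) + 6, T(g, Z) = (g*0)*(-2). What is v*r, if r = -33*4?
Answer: -66*√30 ≈ -361.50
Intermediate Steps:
T(g, Z) = 0 (T(g, Z) = 0*(-2) = 0)
E(c, h) = 12 (E(c, h) = 6 + 6 = 12)
z(m, q) = 3/2 + q/2
v = √30/2 (v = √(0 + (3/2 + (½)*12)) = √(0 + (3/2 + 6)) = √(0 + 15/2) = √(15/2) = √30/2 ≈ 2.7386)
r = -132
v*r = (√30/2)*(-132) = -66*√30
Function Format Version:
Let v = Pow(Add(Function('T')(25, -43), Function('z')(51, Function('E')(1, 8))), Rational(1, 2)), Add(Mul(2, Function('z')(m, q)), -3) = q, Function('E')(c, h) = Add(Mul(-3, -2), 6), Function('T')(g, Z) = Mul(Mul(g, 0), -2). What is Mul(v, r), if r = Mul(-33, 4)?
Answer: Mul(-66, Pow(30, Rational(1, 2))) ≈ -361.50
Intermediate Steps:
Function('T')(g, Z) = 0 (Function('T')(g, Z) = Mul(0, -2) = 0)
Function('E')(c, h) = 12 (Function('E')(c, h) = Add(6, 6) = 12)
Function('z')(m, q) = Add(Rational(3, 2), Mul(Rational(1, 2), q))
v = Mul(Rational(1, 2), Pow(30, Rational(1, 2))) (v = Pow(Add(0, Add(Rational(3, 2), Mul(Rational(1, 2), 12))), Rational(1, 2)) = Pow(Add(0, Add(Rational(3, 2), 6)), Rational(1, 2)) = Pow(Add(0, Rational(15, 2)), Rational(1, 2)) = Pow(Rational(15, 2), Rational(1, 2)) = Mul(Rational(1, 2), Pow(30, Rational(1, 2))) ≈ 2.7386)
r = -132
Mul(v, r) = Mul(Mul(Rational(1, 2), Pow(30, Rational(1, 2))), -132) = Mul(-66, Pow(30, Rational(1, 2)))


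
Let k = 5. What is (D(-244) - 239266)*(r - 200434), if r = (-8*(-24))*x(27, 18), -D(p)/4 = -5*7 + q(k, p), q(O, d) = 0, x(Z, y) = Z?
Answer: 46689351500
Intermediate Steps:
D(p) = 140 (D(p) = -4*(-5*7 + 0) = -4*(-35 + 0) = -4*(-35) = 140)
r = 5184 (r = -8*(-24)*27 = 192*27 = 5184)
(D(-244) - 239266)*(r - 200434) = (140 - 239266)*(5184 - 200434) = -239126*(-195250) = 46689351500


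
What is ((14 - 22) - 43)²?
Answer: 2601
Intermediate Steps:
((14 - 22) - 43)² = (-8 - 43)² = (-51)² = 2601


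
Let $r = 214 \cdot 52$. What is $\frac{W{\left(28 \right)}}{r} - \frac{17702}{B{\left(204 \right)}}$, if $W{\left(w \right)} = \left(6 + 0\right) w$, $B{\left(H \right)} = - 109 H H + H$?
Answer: $\frac{59939111}{3154746270} \approx 0.019$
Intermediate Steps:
$r = 11128$
$B{\left(H \right)} = H - 109 H^{2}$ ($B{\left(H \right)} = - 109 H^{2} + H = H - 109 H^{2}$)
$W{\left(w \right)} = 6 w$
$\frac{W{\left(28 \right)}}{r} - \frac{17702}{B{\left(204 \right)}} = \frac{6 \cdot 28}{11128} - \frac{17702}{204 \left(1 - 22236\right)} = 168 \cdot \frac{1}{11128} - \frac{17702}{204 \left(1 - 22236\right)} = \frac{21}{1391} - \frac{17702}{204 \left(-22235\right)} = \frac{21}{1391} - \frac{17702}{-4535940} = \frac{21}{1391} - - \frac{8851}{2267970} = \frac{21}{1391} + \frac{8851}{2267970} = \frac{59939111}{3154746270}$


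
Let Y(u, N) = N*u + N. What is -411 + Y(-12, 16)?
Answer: -587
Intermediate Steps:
Y(u, N) = N + N*u
-411 + Y(-12, 16) = -411 + 16*(1 - 12) = -411 + 16*(-11) = -411 - 176 = -587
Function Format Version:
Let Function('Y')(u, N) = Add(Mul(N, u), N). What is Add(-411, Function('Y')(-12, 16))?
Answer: -587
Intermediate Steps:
Function('Y')(u, N) = Add(N, Mul(N, u))
Add(-411, Function('Y')(-12, 16)) = Add(-411, Mul(16, Add(1, -12))) = Add(-411, Mul(16, -11)) = Add(-411, -176) = -587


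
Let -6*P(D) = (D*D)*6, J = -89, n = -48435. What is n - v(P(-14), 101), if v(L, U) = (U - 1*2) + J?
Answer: -48445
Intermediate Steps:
P(D) = -D² (P(D) = -D*D*6/6 = -D²*6/6 = -D²)
v(L, U) = -91 + U (v(L, U) = (U - 1*2) - 89 = (U - 2) - 89 = (-2 + U) - 89 = -91 + U)
n - v(P(-14), 101) = -48435 - (-91 + 101) = -48435 - 1*10 = -48435 - 10 = -48445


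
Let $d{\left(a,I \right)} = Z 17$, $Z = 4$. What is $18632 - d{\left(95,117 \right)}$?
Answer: $18564$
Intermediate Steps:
$d{\left(a,I \right)} = 68$ ($d{\left(a,I \right)} = 4 \cdot 17 = 68$)
$18632 - d{\left(95,117 \right)} = 18632 - 68 = 18564$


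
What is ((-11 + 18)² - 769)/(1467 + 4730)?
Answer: -720/6197 ≈ -0.11619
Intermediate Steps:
((-11 + 18)² - 769)/(1467 + 4730) = (7² - 769)/6197 = (49 - 769)*(1/6197) = -720*1/6197 = -720/6197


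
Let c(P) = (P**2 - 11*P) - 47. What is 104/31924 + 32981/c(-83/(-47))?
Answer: -581452350479/1116102945 ≈ -520.97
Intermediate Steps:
c(P) = -47 + P**2 - 11*P
104/31924 + 32981/c(-83/(-47)) = 104/31924 + 32981/(-47 + (-83/(-47))**2 - (-913)/(-47)) = 104*(1/31924) + 32981/(-47 + (-83*(-1/47))**2 - (-913)*(-1)/47) = 26/7981 + 32981/(-47 + (83/47)**2 - 11*83/47) = 26/7981 + 32981/(-47 + 6889/2209 - 913/47) = 26/7981 + 32981/(-139845/2209) = 26/7981 + 32981*(-2209/139845) = 26/7981 - 72855029/139845 = -581452350479/1116102945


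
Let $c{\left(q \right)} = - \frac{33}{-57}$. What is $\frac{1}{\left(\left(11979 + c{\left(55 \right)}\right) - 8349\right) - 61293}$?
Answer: $- \frac{19}{1095586} \approx -1.7342 \cdot 10^{-5}$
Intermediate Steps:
$c{\left(q \right)} = \frac{11}{19}$ ($c{\left(q \right)} = \left(-33\right) \left(- \frac{1}{57}\right) = \frac{11}{19}$)
$\frac{1}{\left(\left(11979 + c{\left(55 \right)}\right) - 8349\right) - 61293} = \frac{1}{\left(\left(11979 + \frac{11}{19}\right) - 8349\right) - 61293} = \frac{1}{\left(\frac{227612}{19} - 8349\right) - 61293} = \frac{1}{\frac{68981}{19} - 61293} = \frac{1}{- \frac{1095586}{19}} = - \frac{19}{1095586}$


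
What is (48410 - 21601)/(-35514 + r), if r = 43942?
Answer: 26809/8428 ≈ 3.1809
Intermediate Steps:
(48410 - 21601)/(-35514 + r) = (48410 - 21601)/(-35514 + 43942) = 26809/8428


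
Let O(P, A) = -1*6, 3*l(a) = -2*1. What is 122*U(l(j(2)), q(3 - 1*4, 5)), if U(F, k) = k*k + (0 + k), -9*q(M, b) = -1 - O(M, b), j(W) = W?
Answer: -2440/81 ≈ -30.123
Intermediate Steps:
l(a) = -⅔ (l(a) = (-2*1)/3 = (⅓)*(-2) = -⅔)
O(P, A) = -6
q(M, b) = -5/9 (q(M, b) = -(-1 - 1*(-6))/9 = -(-1 + 6)/9 = -⅑*5 = -5/9)
U(F, k) = k + k² (U(F, k) = k² + k = k + k²)
122*U(l(j(2)), q(3 - 1*4, 5)) = 122*(-5*(1 - 5/9)/9) = 122*(-5/9*4/9) = 122*(-20/81) = -2440/81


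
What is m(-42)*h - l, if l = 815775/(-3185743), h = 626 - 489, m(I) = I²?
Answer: 769892955099/3185743 ≈ 2.4167e+5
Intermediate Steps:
h = 137
l = -815775/3185743 (l = 815775*(-1/3185743) = -815775/3185743 ≈ -0.25607)
m(-42)*h - l = (-42)²*137 - 1*(-815775/3185743) = 1764*137 + 815775/3185743 = 241668 + 815775/3185743 = 769892955099/3185743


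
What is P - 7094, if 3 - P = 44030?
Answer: -51121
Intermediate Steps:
P = -44027 (P = 3 - 1*44030 = 3 - 44030 = -44027)
P - 7094 = -44027 - 7094 = -51121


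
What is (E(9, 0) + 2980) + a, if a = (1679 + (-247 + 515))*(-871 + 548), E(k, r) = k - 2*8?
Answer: -625908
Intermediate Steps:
E(k, r) = -16 + k (E(k, r) = k - 16 = -16 + k)
a = -628881 (a = (1679 + 268)*(-323) = 1947*(-323) = -628881)
(E(9, 0) + 2980) + a = ((-16 + 9) + 2980) - 628881 = (-7 + 2980) - 628881 = 2973 - 628881 = -625908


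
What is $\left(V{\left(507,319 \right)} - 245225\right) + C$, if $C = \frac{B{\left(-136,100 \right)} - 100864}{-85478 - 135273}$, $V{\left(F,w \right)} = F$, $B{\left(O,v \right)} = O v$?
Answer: $- \frac{54021628754}{220751} \approx -2.4472 \cdot 10^{5}$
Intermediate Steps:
$C = \frac{114464}{220751}$ ($C = \frac{\left(-136\right) 100 - 100864}{-85478 - 135273} = \frac{-13600 - 100864}{-220751} = \left(-114464\right) \left(- \frac{1}{220751}\right) = \frac{114464}{220751} \approx 0.51852$)
$\left(V{\left(507,319 \right)} - 245225\right) + C = \left(507 - 245225\right) + \frac{114464}{220751} = -244718 + \frac{114464}{220751} = - \frac{54021628754}{220751}$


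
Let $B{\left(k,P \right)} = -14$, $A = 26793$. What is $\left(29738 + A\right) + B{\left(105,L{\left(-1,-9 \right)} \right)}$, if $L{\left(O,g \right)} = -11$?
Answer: $56517$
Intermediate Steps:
$\left(29738 + A\right) + B{\left(105,L{\left(-1,-9 \right)} \right)} = \left(29738 + 26793\right) - 14 = 56531 - 14 = 56517$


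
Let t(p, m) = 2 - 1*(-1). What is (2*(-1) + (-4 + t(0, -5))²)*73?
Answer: -73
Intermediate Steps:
t(p, m) = 3 (t(p, m) = 2 + 1 = 3)
(2*(-1) + (-4 + t(0, -5))²)*73 = (2*(-1) + (-4 + 3)²)*73 = (-2 + (-1)²)*73 = (-2 + 1)*73 = -1*73 = -73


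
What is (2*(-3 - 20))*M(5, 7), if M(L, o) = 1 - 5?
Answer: 184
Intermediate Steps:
M(L, o) = -4
(2*(-3 - 20))*M(5, 7) = (2*(-3 - 20))*(-4) = (2*(-23))*(-4) = -46*(-4) = 184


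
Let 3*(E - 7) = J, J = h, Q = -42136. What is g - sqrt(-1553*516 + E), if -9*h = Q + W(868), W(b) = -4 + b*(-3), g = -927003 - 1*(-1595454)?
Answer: 668451 - I*sqrt(64774389)/9 ≈ 6.6845e+5 - 894.25*I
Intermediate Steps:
g = 668451 (g = -927003 + 1595454 = 668451)
W(b) = -4 - 3*b
h = 44744/9 (h = -(-42136 + (-4 - 3*868))/9 = -(-42136 + (-4 - 2604))/9 = -(-42136 - 2608)/9 = -1/9*(-44744) = 44744/9 ≈ 4971.6)
J = 44744/9 ≈ 4971.6
E = 44933/27 (E = 7 + (1/3)*(44744/9) = 7 + 44744/27 = 44933/27 ≈ 1664.2)
g - sqrt(-1553*516 + E) = 668451 - sqrt(-1553*516 + 44933/27) = 668451 - sqrt(-801348 + 44933/27) = 668451 - sqrt(-21591463/27) = 668451 - I*sqrt(64774389)/9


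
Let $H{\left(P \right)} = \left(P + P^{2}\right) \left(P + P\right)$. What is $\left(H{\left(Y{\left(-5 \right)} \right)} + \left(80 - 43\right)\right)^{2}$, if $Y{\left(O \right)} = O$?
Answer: $26569$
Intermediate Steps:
$H{\left(P \right)} = 2 P \left(P + P^{2}\right)$ ($H{\left(P \right)} = \left(P + P^{2}\right) 2 P = 2 P \left(P + P^{2}\right)$)
$\left(H{\left(Y{\left(-5 \right)} \right)} + \left(80 - 43\right)\right)^{2} = \left(2 \left(-5\right)^{2} \left(1 - 5\right) + \left(80 - 43\right)\right)^{2} = \left(2 \cdot 25 \left(-4\right) + \left(80 - 43\right)\right)^{2} = \left(-200 + 37\right)^{2} = \left(-163\right)^{2} = 26569$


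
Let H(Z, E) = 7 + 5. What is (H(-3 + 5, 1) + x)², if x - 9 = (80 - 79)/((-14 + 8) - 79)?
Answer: 3182656/7225 ≈ 440.51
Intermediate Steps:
H(Z, E) = 12
x = 764/85 (x = 9 + (80 - 79)/((-14 + 8) - 79) = 9 + 1/(-6 - 79) = 9 + 1/(-85) = 9 + 1*(-1/85) = 9 - 1/85 = 764/85 ≈ 8.9882)
(H(-3 + 5, 1) + x)² = (12 + 764/85)² = (1784/85)² = 3182656/7225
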